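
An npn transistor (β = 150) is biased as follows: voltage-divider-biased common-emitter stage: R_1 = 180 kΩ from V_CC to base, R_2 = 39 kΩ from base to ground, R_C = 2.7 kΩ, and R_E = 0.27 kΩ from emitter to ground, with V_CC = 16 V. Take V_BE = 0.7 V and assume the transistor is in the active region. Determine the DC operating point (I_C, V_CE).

I_C ≈ 4.4 mA, V_CE ≈ 2.8 V

Thevenize the base divider: V_Th = V_CC·R_2/(R_1+R_2) = 16×39/219 = 2.85 V, R_Th = R_1‖R_2 = 32.1 kΩ.
Base-emitter loop: V_Th = I_B·R_Th + V_BE + (β+1)I_B·R_E, so I_B = (2.85 − 0.7) / (32.1 + 151×0.27) = 0.0295 mA.
I_C = β·I_B = 150×0.0295 = 4.43 mA, and I_E = (β+1)I_B = 4.46 mA.
V_CE = V_CC − I_C·R_C − I_E·R_E = 16 − 4.43×2.7 − 4.46×0.27 = 2.84 V.
V_CE = 2.84 V > 0.2 V confirms active-region operation.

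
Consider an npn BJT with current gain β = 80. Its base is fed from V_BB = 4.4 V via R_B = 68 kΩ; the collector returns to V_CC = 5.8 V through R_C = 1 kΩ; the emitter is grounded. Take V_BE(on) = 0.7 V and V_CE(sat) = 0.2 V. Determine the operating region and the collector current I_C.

active; I_C ≈ 4.4 mA

Assume active. Base-emitter loop: I_B = (V_BB − V_BE)/R_B = (4.4 − 0.7)/68 = 0.0544 mA.
I_C = β·I_B = 80×0.0544 = 4.35 mA.
V_CE = V_CC − I_C·R_C = 5.8 − 4.35×1 = 1.45 V > V_CE(sat), so the active-region assumption holds.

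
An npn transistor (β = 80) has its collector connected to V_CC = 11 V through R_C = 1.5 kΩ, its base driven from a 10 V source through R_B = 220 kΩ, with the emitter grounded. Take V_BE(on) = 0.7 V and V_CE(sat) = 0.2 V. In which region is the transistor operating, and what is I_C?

active; I_C ≈ 3.4 mA

Assume active. Base-emitter loop: I_B = (V_BB − V_BE)/R_B = (10 − 0.7)/220 = 0.0423 mA.
I_C = β·I_B = 80×0.0423 = 3.38 mA.
V_CE = V_CC − I_C·R_C = 11 − 3.38×1.5 = 5.93 V > V_CE(sat), so the active-region assumption holds.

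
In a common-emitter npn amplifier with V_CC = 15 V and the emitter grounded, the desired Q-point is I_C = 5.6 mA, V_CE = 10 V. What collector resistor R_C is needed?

R_C ≈ 0.89 kΩ

Collector loop: V_CC = I_C·R_C + V_CE.
R_C = (V_CC − V_CE)/I_C = (15 − 10)/5.6 = 0.893 kΩ.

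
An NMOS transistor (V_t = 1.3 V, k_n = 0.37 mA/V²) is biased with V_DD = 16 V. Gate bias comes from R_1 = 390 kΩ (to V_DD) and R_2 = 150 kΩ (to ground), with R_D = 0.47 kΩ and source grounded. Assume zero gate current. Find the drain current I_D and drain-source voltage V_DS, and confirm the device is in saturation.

V_G = V_DD·R_2/(R_1+R_2) = 16×150/540 = 4.44 V. With the source grounded, V_GS = V_G = 4.44 V.
Assume saturation: I_D = (k_n/2)(V_GS − V_t)² = (0.37/2)×(4.44 − 1.3)² = 0.185×3.14² = 1.83 mA.
V_DS = V_DD − I_D·R_D = 16 − 1.83×0.47 = 15.1 V.
Saturation requires V_DS ≥ V_GS − V_t = 3.14 V; 15.1 ≥ 3.14 ✓.

I_D ≈ 1.8 mA, V_DS ≈ 15 V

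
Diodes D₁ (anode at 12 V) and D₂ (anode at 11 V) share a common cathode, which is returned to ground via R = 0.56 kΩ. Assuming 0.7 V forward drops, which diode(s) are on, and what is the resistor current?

Assume both conduct. Then node N would need to be at both 12−0.7 = 11.3 V and 11−0.7 = 10.3 V, which is impossible.
Assume only D₁ conducts: V_N = 12 − 0.7 = 11.3 V, so I_R = 11.3/0.56 = 20.2 mA.
Check D₂: its anode-to-cathode voltage is 11 − 11.3 = -0.3 V < 0.7 V, so it is off. The assumption is consistent.

Only D₁ conducts; I_R ≈ 20 mA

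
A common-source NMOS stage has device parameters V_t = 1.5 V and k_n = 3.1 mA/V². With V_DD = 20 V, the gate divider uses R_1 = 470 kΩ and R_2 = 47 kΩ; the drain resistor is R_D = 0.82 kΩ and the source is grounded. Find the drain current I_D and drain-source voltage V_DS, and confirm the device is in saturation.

V_G = V_DD·R_2/(R_1+R_2) = 20×47/517 = 1.82 V. With the source grounded, V_GS = V_G = 1.82 V.
Assume saturation: I_D = (k_n/2)(V_GS − V_t)² = (3.1/2)×(1.82 − 1.5)² = 1.55×0.318² = 0.157 mA.
V_DS = V_DD − I_D·R_D = 20 − 0.157×0.82 = 19.9 V.
Saturation requires V_DS ≥ V_GS − V_t = 0.318 V; 19.9 ≥ 0.318 ✓.

I_D ≈ 0.16 mA, V_DS ≈ 20 V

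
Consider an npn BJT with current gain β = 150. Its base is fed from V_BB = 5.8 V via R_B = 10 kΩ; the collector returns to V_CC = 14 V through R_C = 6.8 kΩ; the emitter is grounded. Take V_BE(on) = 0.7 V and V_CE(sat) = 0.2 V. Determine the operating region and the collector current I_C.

Assume active: I_B = (5.8 − 0.7)/10 = 0.51 mA, giving I_C = β·I_B = 76.5 mA.
But then V_CE = 14 − 76.5×6.8 = -506 V < V_CE(sat) = 0.2 V — impossible in the active region.
So the transistor is saturated. With V_CE = 0.2 V, I_C = (V_CC − 0.2)/R_C = 13.8/6.8 = 2.03 mA.
Check: β·I_B = 76.5 mA > I_C = 2.03 mA, confirming saturation.

saturation; I_C ≈ 2 mA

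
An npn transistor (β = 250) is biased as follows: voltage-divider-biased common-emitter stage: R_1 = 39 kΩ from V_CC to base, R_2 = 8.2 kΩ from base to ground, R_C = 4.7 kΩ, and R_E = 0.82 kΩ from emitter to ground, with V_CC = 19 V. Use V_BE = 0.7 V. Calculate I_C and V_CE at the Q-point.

I_C ≈ 3.1 mA, V_CE ≈ 2.1 V

Thevenize the base divider: V_Th = V_CC·R_2/(R_1+R_2) = 19×8.2/47.2 = 3.3 V, R_Th = R_1‖R_2 = 6.78 kΩ.
Base-emitter loop: V_Th = I_B·R_Th + V_BE + (β+1)I_B·R_E, so I_B = (3.3 − 0.7) / (6.78 + 251×0.82) = 0.0122 mA.
I_C = β·I_B = 250×0.0122 = 3.06 mA, and I_E = (β+1)I_B = 3.07 mA.
V_CE = V_CC − I_C·R_C − I_E·R_E = 19 − 3.06×4.7 − 3.07×0.82 = 2.11 V.
V_CE = 2.11 V > 0.2 V confirms active-region operation.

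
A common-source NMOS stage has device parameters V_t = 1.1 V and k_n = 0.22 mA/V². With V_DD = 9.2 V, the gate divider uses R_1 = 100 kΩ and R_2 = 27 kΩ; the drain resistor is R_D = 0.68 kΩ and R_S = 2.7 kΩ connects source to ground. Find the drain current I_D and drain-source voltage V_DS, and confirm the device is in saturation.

I_D ≈ 0.055 mA, V_DS ≈ 9 V

V_G = V_DD·R_2/(R_1+R_2) = 9.2×27/127 = 1.96 V.
Assume saturation: I_D = (k_n/2)(V_GS − V_t)² with V_GS = V_G − I_D·R_S = 1.96 − 2.7·I_D.
Substituting gives 0.802·I_D² − 1.51·I_D + 0.0806 = 0, with roots I_D = 0.055 or 1.83 mA.
The root I_D = 1.83 mA gives V_GS = -2.97 V ≤ V_t, so take I_D = 0.055 mA.
Then V_GS = 1.81 V and V_DS = V_DD − I_D(R_D+R_S) = 9.2 − 0.055×3.38 = 9.01 V.
Saturation requires V_DS ≥ V_GS − V_t = 0.707 V; 9.01 ≥ 0.707 ✓.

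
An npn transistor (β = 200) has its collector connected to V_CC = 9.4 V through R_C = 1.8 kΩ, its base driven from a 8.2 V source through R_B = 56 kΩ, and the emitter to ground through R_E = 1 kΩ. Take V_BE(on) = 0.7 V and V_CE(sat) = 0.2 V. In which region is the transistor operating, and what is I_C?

saturation; I_C ≈ 3.3 mA

Assume active: I_B = (8.2 − 0.7)/(56 + 201×1) = 0.0292 mA, I_C = β·I_B = 5.84 mA.
Then V_CE = 9.4 − 5.84×1.8 − 5.87×1 = -6.97 V < 0.2 V — the active assumption fails.
Re-solve with V_CE = 0.2 V. KCL at the emitter: V_E/R_E = (V_BB−0.7−V_E)/R_B + (V_CC−0.2−V_E)/R_C, giving V_E = 3.33 V.
I_C = (V_CC − 0.2 − V_E)/R_C = (9.2 − 3.33)/1.8 = 3.26 mA.
Check: I_B = (7.5 − 3.33)/56 = 0.0744 mA, and β·I_B = 14.9 mA > I_C, confirming saturation.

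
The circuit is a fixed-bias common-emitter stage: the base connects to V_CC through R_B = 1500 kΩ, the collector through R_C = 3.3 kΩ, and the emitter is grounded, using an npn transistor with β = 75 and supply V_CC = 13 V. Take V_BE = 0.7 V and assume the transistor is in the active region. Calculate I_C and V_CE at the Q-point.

I_C ≈ 0.62 mA, V_CE ≈ 11 V

Base loop: V_CC = I_B·R_B + V_BE, so I_B = (13 − 0.7)/1500 kΩ = 0.0082 mA.
In the active region I_C = β·I_B = 75 × 0.0082 = 0.615 mA.
Collector loop: V_CE = V_CC − I_C·R_C = 13 − 0.615×3.3 = 11 V.
Since V_CE = 11 V > V_CE(sat) ≈ 0.2 V, the transistor is in the active region as assumed.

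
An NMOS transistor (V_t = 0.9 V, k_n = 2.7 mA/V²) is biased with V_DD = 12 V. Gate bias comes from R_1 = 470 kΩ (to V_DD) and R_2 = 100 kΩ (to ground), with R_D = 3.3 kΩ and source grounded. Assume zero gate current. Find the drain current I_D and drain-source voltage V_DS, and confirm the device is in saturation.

V_G = V_DD·R_2/(R_1+R_2) = 12×100/570 = 2.11 V. With the source grounded, V_GS = V_G = 2.11 V.
Assume saturation: I_D = (k_n/2)(V_GS − V_t)² = (2.7/2)×(2.11 − 0.9)² = 1.35×1.21² = 1.96 mA.
V_DS = V_DD − I_D·R_D = 12 − 1.96×3.3 = 5.53 V.
Saturation requires V_DS ≥ V_GS − V_t = 1.21 V; 5.53 ≥ 1.21 ✓.

I_D ≈ 2 mA, V_DS ≈ 5.5 V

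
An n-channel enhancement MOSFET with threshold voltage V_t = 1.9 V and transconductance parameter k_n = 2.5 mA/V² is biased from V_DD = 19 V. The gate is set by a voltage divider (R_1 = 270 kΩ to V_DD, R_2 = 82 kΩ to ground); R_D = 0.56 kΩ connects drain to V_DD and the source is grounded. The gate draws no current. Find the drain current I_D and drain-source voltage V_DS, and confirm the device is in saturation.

V_G = V_DD·R_2/(R_1+R_2) = 19×82/352 = 4.43 V. With the source grounded, V_GS = V_G = 4.43 V.
Assume saturation: I_D = (k_n/2)(V_GS − V_t)² = (2.5/2)×(4.43 − 1.9)² = 1.25×2.53² = 7.98 mA.
V_DS = V_DD − I_D·R_D = 19 − 7.98×0.56 = 14.5 V.
Saturation requires V_DS ≥ V_GS − V_t = 2.53 V; 14.5 ≥ 2.53 ✓.

I_D ≈ 8 mA, V_DS ≈ 15 V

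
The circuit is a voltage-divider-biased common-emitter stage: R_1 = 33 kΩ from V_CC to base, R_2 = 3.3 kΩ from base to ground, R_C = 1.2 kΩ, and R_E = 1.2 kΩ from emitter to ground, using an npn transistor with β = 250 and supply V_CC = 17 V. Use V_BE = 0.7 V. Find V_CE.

V_CE ≈ 15 V

Thevenize the base divider: V_Th = V_CC·R_2/(R_1+R_2) = 17×3.3/36.3 = 1.55 V, R_Th = R_1‖R_2 = 3 kΩ.
Base-emitter loop: V_Th = I_B·R_Th + V_BE + (β+1)I_B·R_E, so I_B = (1.55 − 0.7) / (3 + 251×1.2) = 0.00278 mA.
I_C = β·I_B = 250×0.00278 = 0.695 mA, and I_E = (β+1)I_B = 0.698 mA.
V_CE = V_CC − I_C·R_C − I_E·R_E = 17 − 0.695×1.2 − 0.698×1.2 = 15.3 V.
V_CE = 15.3 V > 0.2 V confirms active-region operation.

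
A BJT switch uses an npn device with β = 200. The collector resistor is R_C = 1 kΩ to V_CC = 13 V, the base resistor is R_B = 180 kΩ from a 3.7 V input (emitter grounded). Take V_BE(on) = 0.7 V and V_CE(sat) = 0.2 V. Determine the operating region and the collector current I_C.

Assume active. Base-emitter loop: I_B = (V_BB − V_BE)/R_B = (3.7 − 0.7)/180 = 0.0167 mA.
I_C = β·I_B = 200×0.0167 = 3.33 mA.
V_CE = V_CC − I_C·R_C = 13 − 3.33×1 = 9.67 V > V_CE(sat), so the active-region assumption holds.

active; I_C ≈ 3.3 mA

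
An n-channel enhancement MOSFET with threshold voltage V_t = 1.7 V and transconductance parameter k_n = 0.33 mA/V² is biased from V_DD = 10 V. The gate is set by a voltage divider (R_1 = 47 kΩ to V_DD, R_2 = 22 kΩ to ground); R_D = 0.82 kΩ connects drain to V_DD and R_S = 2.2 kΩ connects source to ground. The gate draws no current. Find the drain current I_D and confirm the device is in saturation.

V_G = V_DD·R_2/(R_1+R_2) = 10×22/69 = 3.19 V.
Assume saturation: I_D = (k_n/2)(V_GS − V_t)² with V_GS = V_G − I_D·R_S = 3.19 − 2.2·I_D.
Substituting gives 0.799·I_D² − 2.08·I_D + 0.366 = 0, with roots I_D = 0.189 or 2.42 mA.
The root I_D = 2.42 mA gives V_GS = -2.13 V ≤ V_t, so take I_D = 0.189 mA.
Then V_GS = 2.77 V and V_DS = V_DD − I_D(R_D+R_S) = 10 − 0.189×3.02 = 9.43 V.
Saturation requires V_DS ≥ V_GS − V_t = 1.07 V; 9.43 ≥ 1.07 ✓.

I_D ≈ 0.19 mA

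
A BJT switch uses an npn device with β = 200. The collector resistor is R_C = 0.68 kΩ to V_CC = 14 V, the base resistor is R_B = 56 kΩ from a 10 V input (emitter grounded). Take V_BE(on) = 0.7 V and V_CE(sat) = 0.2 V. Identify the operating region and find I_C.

Assume active: I_B = (10 − 0.7)/56 = 0.166 mA, giving I_C = β·I_B = 33.2 mA.
But then V_CE = 14 − 33.2×0.68 = -8.59 V < V_CE(sat) = 0.2 V — impossible in the active region.
So the transistor is saturated. With V_CE = 0.2 V, I_C = (V_CC − 0.2)/R_C = 13.8/0.68 = 20.3 mA.
Check: β·I_B = 33.2 mA > I_C = 20.3 mA, confirming saturation.

saturation; I_C ≈ 20 mA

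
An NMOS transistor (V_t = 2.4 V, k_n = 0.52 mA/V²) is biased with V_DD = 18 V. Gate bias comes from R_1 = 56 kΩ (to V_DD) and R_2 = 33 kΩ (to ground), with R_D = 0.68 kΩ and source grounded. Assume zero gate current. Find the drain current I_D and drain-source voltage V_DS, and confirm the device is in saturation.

V_G = V_DD·R_2/(R_1+R_2) = 18×33/89 = 6.67 V. With the source grounded, V_GS = V_G = 6.67 V.
Assume saturation: I_D = (k_n/2)(V_GS − V_t)² = (0.52/2)×(6.67 − 2.4)² = 0.26×4.27² = 4.75 mA.
V_DS = V_DD − I_D·R_D = 18 − 4.75×0.68 = 14.8 V.
Saturation requires V_DS ≥ V_GS − V_t = 4.27 V; 14.8 ≥ 4.27 ✓.

I_D ≈ 4.7 mA, V_DS ≈ 15 V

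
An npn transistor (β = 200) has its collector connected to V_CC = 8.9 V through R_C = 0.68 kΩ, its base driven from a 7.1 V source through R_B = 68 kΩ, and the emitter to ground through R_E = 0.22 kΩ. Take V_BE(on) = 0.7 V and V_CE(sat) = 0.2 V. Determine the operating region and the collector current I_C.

saturation; I_C ≈ 9.7 mA

Assume active: I_B = (7.1 − 0.7)/(68 + 201×0.22) = 0.057 mA, I_C = β·I_B = 11.4 mA.
Then V_CE = 8.9 − 11.4×0.68 − 11.5×0.22 = -1.38 V < 0.2 V — the active assumption fails.
Re-solve with V_CE = 0.2 V. KCL at the emitter: V_E/R_E = (V_BB−0.7−V_E)/R_B + (V_CC−0.2−V_E)/R_C, giving V_E = 2.14 V.
I_C = (V_CC − 0.2 − V_E)/R_C = (8.7 − 2.14)/0.68 = 9.65 mA.
Check: I_B = (6.4 − 2.14)/68 = 0.0627 mA, and β·I_B = 12.5 mA > I_C, confirming saturation.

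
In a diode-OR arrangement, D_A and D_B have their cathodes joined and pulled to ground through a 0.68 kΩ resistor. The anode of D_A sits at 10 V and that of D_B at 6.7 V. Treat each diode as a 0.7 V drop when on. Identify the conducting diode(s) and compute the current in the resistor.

Only D_A conducts; I_R ≈ 14 mA

Assume both conduct. Then node N would need to be at both 10−0.7 = 9.3 V and 6.7−0.7 = 6 V, which is impossible.
Assume only D_A conducts: V_N = 10 − 0.7 = 9.3 V, so I_R = 9.3/0.68 = 13.7 mA.
Check D_B: its anode-to-cathode voltage is 6.7 − 9.3 = -2.6 V < 0.7 V, so it is off. The assumption is consistent.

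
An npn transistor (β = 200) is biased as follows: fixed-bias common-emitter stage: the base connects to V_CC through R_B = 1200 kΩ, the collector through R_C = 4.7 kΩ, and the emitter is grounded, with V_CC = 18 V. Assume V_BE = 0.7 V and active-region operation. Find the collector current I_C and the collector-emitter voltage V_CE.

Base loop: V_CC = I_B·R_B + V_BE, so I_B = (18 − 0.7)/1200 kΩ = 0.0144 mA.
In the active region I_C = β·I_B = 200 × 0.0144 = 2.88 mA.
Collector loop: V_CE = V_CC − I_C·R_C = 18 − 2.88×4.7 = 4.45 V.
Since V_CE = 4.45 V > V_CE(sat) ≈ 0.2 V, the transistor is in the active region as assumed.

I_C ≈ 2.9 mA, V_CE ≈ 4.4 V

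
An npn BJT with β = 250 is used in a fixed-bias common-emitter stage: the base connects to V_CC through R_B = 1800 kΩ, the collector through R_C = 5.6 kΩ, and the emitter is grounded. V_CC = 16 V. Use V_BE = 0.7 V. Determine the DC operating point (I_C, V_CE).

I_C ≈ 2.1 mA, V_CE ≈ 4.1 V

Base loop: V_CC = I_B·R_B + V_BE, so I_B = (16 − 0.7)/1800 kΩ = 0.0085 mA.
In the active region I_C = β·I_B = 250 × 0.0085 = 2.12 mA.
Collector loop: V_CE = V_CC − I_C·R_C = 16 − 2.12×5.6 = 4.1 V.
Since V_CE = 4.1 V > V_CE(sat) ≈ 0.2 V, the transistor is in the active region as assumed.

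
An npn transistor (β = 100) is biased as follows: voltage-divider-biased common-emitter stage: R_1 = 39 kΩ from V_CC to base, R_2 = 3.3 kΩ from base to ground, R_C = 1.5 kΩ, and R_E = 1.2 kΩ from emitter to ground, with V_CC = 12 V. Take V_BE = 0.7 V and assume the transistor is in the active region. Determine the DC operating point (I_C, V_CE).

Thevenize the base divider: V_Th = V_CC·R_2/(R_1+R_2) = 12×3.3/42.3 = 0.936 V, R_Th = R_1‖R_2 = 3.04 kΩ.
Base-emitter loop: V_Th = I_B·R_Th + V_BE + (β+1)I_B·R_E, so I_B = (0.936 − 0.7) / (3.04 + 101×1.2) = 0.0019 mA.
I_C = β·I_B = 100×0.0019 = 0.19 mA, and I_E = (β+1)I_B = 0.192 mA.
V_CE = V_CC − I_C·R_C − I_E·R_E = 12 − 0.19×1.5 − 0.192×1.2 = 11.5 V.
V_CE = 11.5 V > 0.2 V confirms active-region operation.

I_C ≈ 0.19 mA, V_CE ≈ 11 V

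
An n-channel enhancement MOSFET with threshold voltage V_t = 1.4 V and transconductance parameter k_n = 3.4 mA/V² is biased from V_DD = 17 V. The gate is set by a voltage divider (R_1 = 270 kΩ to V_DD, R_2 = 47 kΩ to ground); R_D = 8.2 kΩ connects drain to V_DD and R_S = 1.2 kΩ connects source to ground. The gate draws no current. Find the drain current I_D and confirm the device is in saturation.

V_G = V_DD·R_2/(R_1+R_2) = 17×47/317 = 2.52 V.
Assume saturation: I_D = (k_n/2)(V_GS − V_t)² with V_GS = V_G − I_D·R_S = 2.52 − 1.2·I_D.
Substituting gives 2.45·I_D² − 5.57·I_D + 2.13 = 0, with roots I_D = 0.488 or 1.79 mA.
The root I_D = 1.79 mA gives V_GS = 0.374 V ≤ V_t, so take I_D = 0.488 mA.
Then V_GS = 1.94 V and V_DS = V_DD − I_D(R_D+R_S) = 17 − 0.488×9.4 = 12.4 V.
Saturation requires V_DS ≥ V_GS − V_t = 0.536 V; 12.4 ≥ 0.536 ✓.

I_D ≈ 0.49 mA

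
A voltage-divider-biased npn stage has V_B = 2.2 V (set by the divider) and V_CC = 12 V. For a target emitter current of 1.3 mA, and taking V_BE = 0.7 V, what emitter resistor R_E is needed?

V_E = V_B − V_BE = 2.2 − 0.7 = 1.5 V.
R_E = V_E / I_E = 1.5 / 1.3 = 1.15 kΩ.

R_E ≈ 1.2 kΩ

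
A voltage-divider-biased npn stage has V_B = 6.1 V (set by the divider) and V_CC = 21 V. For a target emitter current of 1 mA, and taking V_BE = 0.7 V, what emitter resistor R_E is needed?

V_E = V_B − V_BE = 6.1 − 0.7 = 5.4 V.
R_E = V_E / I_E = 5.4 / 1 = 5.4 kΩ.

R_E ≈ 5.4 kΩ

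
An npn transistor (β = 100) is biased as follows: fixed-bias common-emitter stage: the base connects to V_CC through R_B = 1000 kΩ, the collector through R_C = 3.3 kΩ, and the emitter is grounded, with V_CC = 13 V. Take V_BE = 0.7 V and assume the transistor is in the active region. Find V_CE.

V_CE ≈ 8.9 V

Base loop: V_CC = I_B·R_B + V_BE, so I_B = (13 − 0.7)/1000 kΩ = 0.0123 mA.
In the active region I_C = β·I_B = 100 × 0.0123 = 1.23 mA.
Collector loop: V_CE = V_CC − I_C·R_C = 13 − 1.23×3.3 = 8.94 V.
Since V_CE = 8.94 V > V_CE(sat) ≈ 0.2 V, the transistor is in the active region as assumed.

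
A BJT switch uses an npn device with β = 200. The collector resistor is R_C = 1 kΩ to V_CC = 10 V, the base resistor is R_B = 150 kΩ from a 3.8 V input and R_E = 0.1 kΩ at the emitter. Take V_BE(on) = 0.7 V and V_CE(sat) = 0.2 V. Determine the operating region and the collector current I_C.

Assume active. Base-emitter loop: I_B = (V_BB − V_BE)/(R_B + (β+1)R_E) = (3.8 − 0.7)/(150 + 201×0.1) = 0.0182 mA.
I_C = β·I_B = 200×0.0182 = 3.64 mA.
V_CE = V_CC − I_C·R_C − I_E·R_E = 10 − 3.64×1 − 3.66×0.1 = 5.99 V > V_CE(sat), so the active-region assumption holds.

active; I_C ≈ 3.6 mA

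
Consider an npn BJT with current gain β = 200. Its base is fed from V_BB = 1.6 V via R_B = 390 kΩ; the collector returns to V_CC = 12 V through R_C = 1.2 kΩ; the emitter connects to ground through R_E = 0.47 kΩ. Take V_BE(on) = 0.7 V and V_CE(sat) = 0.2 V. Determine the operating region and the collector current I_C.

active; I_C ≈ 0.37 mA

Assume active. Base-emitter loop: I_B = (V_BB − V_BE)/(R_B + (β+1)R_E) = (1.6 − 0.7)/(390 + 201×0.47) = 0.00186 mA.
I_C = β·I_B = 200×0.00186 = 0.372 mA.
V_CE = V_CC − I_C·R_C − I_E·R_E = 12 − 0.372×1.2 − 0.373×0.47 = 11.4 V > V_CE(sat), so the active-region assumption holds.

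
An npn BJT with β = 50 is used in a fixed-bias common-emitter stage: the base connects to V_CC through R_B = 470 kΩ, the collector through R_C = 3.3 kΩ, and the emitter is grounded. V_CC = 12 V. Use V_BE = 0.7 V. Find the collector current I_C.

I_C ≈ 1.2 mA

Base loop: V_CC = I_B·R_B + V_BE, so I_B = (12 − 0.7)/470 kΩ = 0.024 mA.
In the active region I_C = β·I_B = 50 × 0.024 = 1.2 mA.
Collector loop: V_CE = V_CC − I_C·R_C = 12 − 1.2×3.3 = 8.03 V.
Since V_CE = 8.03 V > V_CE(sat) ≈ 0.2 V, the transistor is in the active region as assumed.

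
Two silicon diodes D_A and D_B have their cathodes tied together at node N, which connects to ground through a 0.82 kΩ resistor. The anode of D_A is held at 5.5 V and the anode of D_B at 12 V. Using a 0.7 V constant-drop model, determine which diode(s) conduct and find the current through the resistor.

Only D_B conducts; I_R ≈ 14 mA

Assume both conduct. Then node N would need to be at both 5.5−0.7 = 4.8 V and 12−0.7 = 11.3 V, which is impossible.
Assume only D_B conducts: V_N = 12 − 0.7 = 11.3 V, so I_R = 11.3/0.82 = 13.8 mA.
Check D_A: its anode-to-cathode voltage is 5.5 − 11.3 = -5.8 V < 0.7 V, so it is off. The assumption is consistent.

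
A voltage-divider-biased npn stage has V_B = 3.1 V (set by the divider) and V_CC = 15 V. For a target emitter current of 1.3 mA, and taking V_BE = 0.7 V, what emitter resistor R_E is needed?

R_E ≈ 1.8 kΩ

V_E = V_B − V_BE = 3.1 − 0.7 = 2.4 V.
R_E = V_E / I_E = 2.4 / 1.3 = 1.85 kΩ.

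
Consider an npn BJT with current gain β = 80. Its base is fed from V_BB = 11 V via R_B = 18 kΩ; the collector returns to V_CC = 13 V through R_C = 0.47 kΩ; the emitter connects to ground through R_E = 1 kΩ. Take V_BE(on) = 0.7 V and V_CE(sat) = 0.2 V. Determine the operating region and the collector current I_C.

active; I_C ≈ 8.3 mA

Assume active. Base-emitter loop: I_B = (V_BB − V_BE)/(R_B + (β+1)R_E) = (11 − 0.7)/(18 + 81×1) = 0.104 mA.
I_C = β·I_B = 80×0.104 = 8.32 mA.
V_CE = V_CC − I_C·R_C − I_E·R_E = 13 − 8.32×0.47 − 8.43×1 = 0.661 V > V_CE(sat), so the active-region assumption holds.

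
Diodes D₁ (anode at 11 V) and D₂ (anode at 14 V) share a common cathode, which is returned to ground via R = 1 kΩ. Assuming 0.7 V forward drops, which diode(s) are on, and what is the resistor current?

Assume both conduct. Then node N would need to be at both 11−0.7 = 10.3 V and 14−0.7 = 13.3 V, which is impossible.
Assume only D₂ conducts: V_N = 14 − 0.7 = 13.3 V, so I_R = 13.3/1 = 13.3 mA.
Check D₁: its anode-to-cathode voltage is 11 − 13.3 = -2.3 V < 0.7 V, so it is off. The assumption is consistent.

Only D₂ conducts; I_R ≈ 13 mA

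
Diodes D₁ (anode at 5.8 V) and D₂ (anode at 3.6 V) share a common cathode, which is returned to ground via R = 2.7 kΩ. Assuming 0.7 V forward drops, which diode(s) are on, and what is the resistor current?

Only D₁ conducts; I_R ≈ 1.9 mA

Assume both conduct. Then node N would need to be at both 5.8−0.7 = 5.1 V and 3.6−0.7 = 2.9 V, which is impossible.
Assume only D₁ conducts: V_N = 5.8 − 0.7 = 5.1 V, so I_R = 5.1/2.7 = 1.89 mA.
Check D₂: its anode-to-cathode voltage is 3.6 − 5.1 = -1.5 V < 0.7 V, so it is off. The assumption is consistent.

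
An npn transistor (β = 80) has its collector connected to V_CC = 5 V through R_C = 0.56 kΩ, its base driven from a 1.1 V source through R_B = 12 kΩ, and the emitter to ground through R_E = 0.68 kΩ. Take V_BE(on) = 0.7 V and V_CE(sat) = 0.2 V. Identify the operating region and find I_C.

Assume active. Base-emitter loop: I_B = (V_BB − V_BE)/(R_B + (β+1)R_E) = (1.1 − 0.7)/(12 + 81×0.68) = 0.00596 mA.
I_C = β·I_B = 80×0.00596 = 0.477 mA.
V_CE = V_CC − I_C·R_C − I_E·R_E = 5 − 0.477×0.56 − 0.483×0.68 = 4.4 V > V_CE(sat), so the active-region assumption holds.

active; I_C ≈ 0.48 mA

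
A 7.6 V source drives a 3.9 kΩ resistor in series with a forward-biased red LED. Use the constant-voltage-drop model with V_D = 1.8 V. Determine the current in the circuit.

I ≈ 1.5 mA

KVL around the loop: 7.6 = V_D + I·R = 1.8 + I × 3.9 kΩ.
So I = (7.6 − 1.8) / 3.9 kΩ = 5.8 / 3.9 = 1.49 mA.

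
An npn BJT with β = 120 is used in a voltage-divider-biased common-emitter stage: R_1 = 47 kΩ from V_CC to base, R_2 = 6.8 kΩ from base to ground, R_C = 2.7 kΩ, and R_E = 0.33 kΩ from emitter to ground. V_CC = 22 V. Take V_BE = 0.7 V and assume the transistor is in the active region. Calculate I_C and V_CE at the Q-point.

Thevenize the base divider: V_Th = V_CC·R_2/(R_1+R_2) = 22×6.8/53.8 = 2.78 V, R_Th = R_1‖R_2 = 5.94 kΩ.
Base-emitter loop: V_Th = I_B·R_Th + V_BE + (β+1)I_B·R_E, so I_B = (2.78 − 0.7) / (5.94 + 121×0.33) = 0.0454 mA.
I_C = β·I_B = 120×0.0454 = 5.44 mA, and I_E = (β+1)I_B = 5.49 mA.
V_CE = V_CC − I_C·R_C − I_E·R_E = 22 − 5.44×2.7 − 5.49×0.33 = 5.49 V.
V_CE = 5.49 V > 0.2 V confirms active-region operation.

I_C ≈ 5.4 mA, V_CE ≈ 5.5 V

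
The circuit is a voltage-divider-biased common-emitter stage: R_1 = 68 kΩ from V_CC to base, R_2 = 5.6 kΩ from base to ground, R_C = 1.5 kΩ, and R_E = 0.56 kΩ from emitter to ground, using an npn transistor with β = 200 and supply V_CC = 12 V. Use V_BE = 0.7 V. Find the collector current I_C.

I_C ≈ 0.36 mA

Thevenize the base divider: V_Th = V_CC·R_2/(R_1+R_2) = 12×5.6/73.6 = 0.913 V, R_Th = R_1‖R_2 = 5.17 kΩ.
Base-emitter loop: V_Th = I_B·R_Th + V_BE + (β+1)I_B·R_E, so I_B = (0.913 − 0.7) / (5.17 + 201×0.56) = 0.00181 mA.
I_C = β·I_B = 200×0.00181 = 0.362 mA, and I_E = (β+1)I_B = 0.364 mA.
V_CE = V_CC − I_C·R_C − I_E·R_E = 12 − 0.362×1.5 − 0.364×0.56 = 11.3 V.
V_CE = 11.3 V > 0.2 V confirms active-region operation.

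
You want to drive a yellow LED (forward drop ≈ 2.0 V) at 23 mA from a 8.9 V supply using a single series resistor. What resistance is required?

R ≈ 0.3 kΩ

The resistor drops V_S − V_D = 8.9 − 2.0 = 6.9 V at 23 mA.
R = 6.9 V / 23 mA = 0.3 kΩ.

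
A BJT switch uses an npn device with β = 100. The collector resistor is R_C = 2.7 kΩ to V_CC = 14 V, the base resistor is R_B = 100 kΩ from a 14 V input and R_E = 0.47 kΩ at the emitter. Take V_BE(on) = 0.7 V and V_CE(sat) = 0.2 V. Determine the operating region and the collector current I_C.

Assume active: I_B = (14 − 0.7)/(100 + 101×0.47) = 0.0902 mA, I_C = β·I_B = 9.02 mA.
Then V_CE = 14 − 9.02×2.7 − 9.11×0.47 = -14.6 V < 0.2 V — the active assumption fails.
Re-solve with V_CE = 0.2 V. KCL at the emitter: V_E/R_E = (V_BB−0.7−V_E)/R_B + (V_CC−0.2−V_E)/R_C, giving V_E = 2.09 V.
I_C = (V_CC − 0.2 − V_E)/R_C = (13.8 − 2.09)/2.7 = 4.34 mA.
Check: I_B = (13.3 − 2.09)/100 = 0.112 mA, and β·I_B = 11.2 mA > I_C, confirming saturation.

saturation; I_C ≈ 4.3 mA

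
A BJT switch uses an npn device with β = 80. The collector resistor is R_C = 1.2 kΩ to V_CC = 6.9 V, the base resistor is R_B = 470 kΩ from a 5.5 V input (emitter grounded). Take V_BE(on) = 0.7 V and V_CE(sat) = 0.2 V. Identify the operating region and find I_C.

Assume active. Base-emitter loop: I_B = (V_BB − V_BE)/R_B = (5.5 − 0.7)/470 = 0.0102 mA.
I_C = β·I_B = 80×0.0102 = 0.817 mA.
V_CE = V_CC − I_C·R_C = 6.9 − 0.817×1.2 = 5.92 V > V_CE(sat), so the active-region assumption holds.

active; I_C ≈ 0.82 mA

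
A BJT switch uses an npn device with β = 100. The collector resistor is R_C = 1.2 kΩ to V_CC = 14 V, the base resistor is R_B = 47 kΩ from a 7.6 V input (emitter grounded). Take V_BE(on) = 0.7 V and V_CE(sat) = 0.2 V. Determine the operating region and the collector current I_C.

saturation; I_C ≈ 12 mA

Assume active: I_B = (7.6 − 0.7)/47 = 0.147 mA, giving I_C = β·I_B = 14.7 mA.
But then V_CE = 14 − 14.7×1.2 = -3.62 V < V_CE(sat) = 0.2 V — impossible in the active region.
So the transistor is saturated. With V_CE = 0.2 V, I_C = (V_CC − 0.2)/R_C = 13.8/1.2 = 11.5 mA.
Check: β·I_B = 14.7 mA > I_C = 11.5 mA, confirming saturation.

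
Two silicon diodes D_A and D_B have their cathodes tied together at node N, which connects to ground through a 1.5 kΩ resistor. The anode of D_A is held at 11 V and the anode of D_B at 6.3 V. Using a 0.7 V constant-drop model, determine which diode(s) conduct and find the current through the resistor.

Assume both conduct. Then node N would need to be at both 11−0.7 = 10.3 V and 6.3−0.7 = 5.6 V, which is impossible.
Assume only D_A conducts: V_N = 11 − 0.7 = 10.3 V, so I_R = 10.3/1.5 = 6.87 mA.
Check D_B: its anode-to-cathode voltage is 6.3 − 10.3 = -4 V < 0.7 V, so it is off. The assumption is consistent.

Only D_A conducts; I_R ≈ 6.9 mA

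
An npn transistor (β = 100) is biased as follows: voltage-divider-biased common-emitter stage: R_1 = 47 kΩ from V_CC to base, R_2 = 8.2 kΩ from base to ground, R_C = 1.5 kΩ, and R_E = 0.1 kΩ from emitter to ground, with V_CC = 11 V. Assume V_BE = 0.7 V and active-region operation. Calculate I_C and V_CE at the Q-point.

Thevenize the base divider: V_Th = V_CC·R_2/(R_1+R_2) = 11×8.2/55.2 = 1.63 V, R_Th = R_1‖R_2 = 6.98 kΩ.
Base-emitter loop: V_Th = I_B·R_Th + V_BE + (β+1)I_B·R_E, so I_B = (1.63 − 0.7) / (6.98 + 101×0.1) = 0.0547 mA.
I_C = β·I_B = 100×0.0547 = 5.47 mA, and I_E = (β+1)I_B = 5.52 mA.
V_CE = V_CC − I_C·R_C − I_E·R_E = 11 − 5.47×1.5 − 5.52×0.1 = 2.25 V.
V_CE = 2.25 V > 0.2 V confirms active-region operation.

I_C ≈ 5.5 mA, V_CE ≈ 2.2 V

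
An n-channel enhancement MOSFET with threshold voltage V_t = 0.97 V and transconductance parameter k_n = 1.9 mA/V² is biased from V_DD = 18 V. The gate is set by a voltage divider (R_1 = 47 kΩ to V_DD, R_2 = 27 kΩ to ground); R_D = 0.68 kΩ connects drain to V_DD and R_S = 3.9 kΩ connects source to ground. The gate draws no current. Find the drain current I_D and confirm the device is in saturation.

V_G = V_DD·R_2/(R_1+R_2) = 18×27/74 = 6.57 V.
Assume saturation: I_D = (k_n/2)(V_GS − V_t)² with V_GS = V_G − I_D·R_S = 6.57 − 3.9·I_D.
Substituting gives 14.4·I_D² − 42.5·I_D + 29.8 = 0, with roots I_D = 1.15 or 1.79 mA.
The root I_D = 1.79 mA gives V_GS = -0.401 V ≤ V_t, so take I_D = 1.15 mA.
Then V_GS = 2.07 V and V_DS = V_DD − I_D(R_D+R_S) = 18 − 1.15×4.58 = 12.7 V.
Saturation requires V_DS ≥ V_GS − V_t = 1.1 V; 12.7 ≥ 1.1 ✓.

I_D ≈ 1.2 mA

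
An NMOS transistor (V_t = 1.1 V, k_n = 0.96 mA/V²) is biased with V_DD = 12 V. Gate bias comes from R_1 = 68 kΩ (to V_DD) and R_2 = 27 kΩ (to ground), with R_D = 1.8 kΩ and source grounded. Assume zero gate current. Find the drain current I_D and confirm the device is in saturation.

V_G = V_DD·R_2/(R_1+R_2) = 12×27/95 = 3.41 V. With the source grounded, V_GS = V_G = 3.41 V.
Assume saturation: I_D = (k_n/2)(V_GS − V_t)² = (0.96/2)×(3.41 − 1.1)² = 0.48×2.31² = 2.56 mA.
V_DS = V_DD − I_D·R_D = 12 − 2.56×1.8 = 7.39 V.
Saturation requires V_DS ≥ V_GS − V_t = 2.31 V; 7.39 ≥ 2.31 ✓.

I_D ≈ 2.6 mA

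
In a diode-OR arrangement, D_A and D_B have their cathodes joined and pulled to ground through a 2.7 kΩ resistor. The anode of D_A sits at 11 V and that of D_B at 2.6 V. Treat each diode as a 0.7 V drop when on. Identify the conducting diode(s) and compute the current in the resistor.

Assume both conduct. Then node N would need to be at both 11−0.7 = 10.3 V and 2.6−0.7 = 1.9 V, which is impossible.
Assume only D_A conducts: V_N = 11 − 0.7 = 10.3 V, so I_R = 10.3/2.7 = 3.81 mA.
Check D_B: its anode-to-cathode voltage is 2.6 − 10.3 = -7.7 V < 0.7 V, so it is off. The assumption is consistent.

Only D_A conducts; I_R ≈ 3.8 mA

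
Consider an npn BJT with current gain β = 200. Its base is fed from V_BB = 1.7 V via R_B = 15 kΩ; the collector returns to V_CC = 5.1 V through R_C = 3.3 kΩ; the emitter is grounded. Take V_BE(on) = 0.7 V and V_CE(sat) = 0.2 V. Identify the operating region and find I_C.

saturation; I_C ≈ 1.5 mA

Assume active: I_B = (1.7 − 0.7)/15 = 0.0667 mA, giving I_C = β·I_B = 13.3 mA.
But then V_CE = 5.1 − 13.3×3.3 = -38.9 V < V_CE(sat) = 0.2 V — impossible in the active region.
So the transistor is saturated. With V_CE = 0.2 V, I_C = (V_CC − 0.2)/R_C = 4.9/3.3 = 1.48 mA.
Check: β·I_B = 13.3 mA > I_C = 1.48 mA, confirming saturation.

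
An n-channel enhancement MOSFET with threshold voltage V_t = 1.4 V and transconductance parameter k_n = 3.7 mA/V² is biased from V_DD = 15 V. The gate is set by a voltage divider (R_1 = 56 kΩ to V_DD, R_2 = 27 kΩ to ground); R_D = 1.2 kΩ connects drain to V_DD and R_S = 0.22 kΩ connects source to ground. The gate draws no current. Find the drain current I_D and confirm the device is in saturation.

I_D ≈ 7 mA

V_G = V_DD·R_2/(R_1+R_2) = 15×27/83 = 4.88 V.
Assume saturation: I_D = (k_n/2)(V_GS − V_t)² with V_GS = V_G − I_D·R_S = 4.88 − 0.22·I_D.
Substituting gives 0.0895·I_D² − 3.83·I_D + 22.4 = 0, with roots I_D = 6.98 or 35.8 mA.
The root I_D = 35.8 mA gives V_GS = -3 V ≤ V_t, so take I_D = 6.98 mA.
Then V_GS = 3.34 V and V_DS = V_DD − I_D(R_D+R_S) = 15 − 6.98×1.42 = 5.08 V.
Saturation requires V_DS ≥ V_GS − V_t = 1.94 V; 5.08 ≥ 1.94 ✓.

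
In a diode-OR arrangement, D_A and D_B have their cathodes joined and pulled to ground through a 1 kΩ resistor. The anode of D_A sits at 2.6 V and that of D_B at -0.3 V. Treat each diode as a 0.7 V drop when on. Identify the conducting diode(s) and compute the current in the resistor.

Assume both conduct. Then node N would need to be at both 2.6−0.7 = 1.9 V and -0.3−0.7 = -1 V, which is impossible.
Assume only D_A conducts: V_N = 2.6 − 0.7 = 1.9 V, so I_R = 1.9/1 = 1.9 mA.
Check D_B: its anode-to-cathode voltage is -0.3 − 1.9 = -2.2 V < 0.7 V, so it is off. The assumption is consistent.

Only D_A conducts; I_R ≈ 1.9 mA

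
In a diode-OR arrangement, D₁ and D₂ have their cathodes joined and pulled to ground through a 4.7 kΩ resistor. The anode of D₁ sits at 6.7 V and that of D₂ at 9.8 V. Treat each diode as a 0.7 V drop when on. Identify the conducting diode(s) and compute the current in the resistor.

Assume both conduct. Then node N would need to be at both 6.7−0.7 = 6 V and 9.8−0.7 = 9.1 V, which is impossible.
Assume only D₂ conducts: V_N = 9.8 − 0.7 = 9.1 V, so I_R = 9.1/4.7 = 1.94 mA.
Check D₁: its anode-to-cathode voltage is 6.7 − 9.1 = -2.4 V < 0.7 V, so it is off. The assumption is consistent.

Only D₂ conducts; I_R ≈ 1.9 mA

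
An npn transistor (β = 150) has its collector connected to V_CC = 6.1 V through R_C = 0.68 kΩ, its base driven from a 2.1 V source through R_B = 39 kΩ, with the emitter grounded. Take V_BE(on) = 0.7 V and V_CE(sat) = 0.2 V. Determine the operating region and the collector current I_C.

Assume active. Base-emitter loop: I_B = (V_BB − V_BE)/R_B = (2.1 − 0.7)/39 = 0.0359 mA.
I_C = β·I_B = 150×0.0359 = 5.38 mA.
V_CE = V_CC − I_C·R_C = 6.1 − 5.38×0.68 = 2.44 V > V_CE(sat), so the active-region assumption holds.

active; I_C ≈ 5.4 mA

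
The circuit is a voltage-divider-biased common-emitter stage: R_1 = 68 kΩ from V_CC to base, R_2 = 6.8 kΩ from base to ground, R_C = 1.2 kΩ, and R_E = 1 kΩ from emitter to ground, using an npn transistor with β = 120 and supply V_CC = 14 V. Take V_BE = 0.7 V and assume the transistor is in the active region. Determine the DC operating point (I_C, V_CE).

Thevenize the base divider: V_Th = V_CC·R_2/(R_1+R_2) = 14×6.8/74.8 = 1.27 V, R_Th = R_1‖R_2 = 6.18 kΩ.
Base-emitter loop: V_Th = I_B·R_Th + V_BE + (β+1)I_B·R_E, so I_B = (1.27 − 0.7) / (6.18 + 121×1) = 0.0045 mA.
I_C = β·I_B = 120×0.0045 = 0.54 mA, and I_E = (β+1)I_B = 0.545 mA.
V_CE = V_CC − I_C·R_C − I_E·R_E = 14 − 0.54×1.2 − 0.545×1 = 12.8 V.
V_CE = 12.8 V > 0.2 V confirms active-region operation.

I_C ≈ 0.54 mA, V_CE ≈ 13 V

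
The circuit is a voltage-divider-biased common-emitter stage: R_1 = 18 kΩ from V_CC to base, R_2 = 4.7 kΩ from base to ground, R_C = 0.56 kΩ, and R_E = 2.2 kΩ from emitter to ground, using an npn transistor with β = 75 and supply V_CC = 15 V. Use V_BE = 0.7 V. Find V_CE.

Thevenize the base divider: V_Th = V_CC·R_2/(R_1+R_2) = 15×4.7/22.7 = 3.11 V, R_Th = R_1‖R_2 = 3.73 kΩ.
Base-emitter loop: V_Th = I_B·R_Th + V_BE + (β+1)I_B·R_E, so I_B = (3.11 − 0.7) / (3.73 + 76×2.2) = 0.0141 mA.
I_C = β·I_B = 75×0.0141 = 1.06 mA, and I_E = (β+1)I_B = 1.07 mA.
V_CE = V_CC − I_C·R_C − I_E·R_E = 15 − 1.06×0.56 − 1.07×2.2 = 12.1 V.
V_CE = 12.1 V > 0.2 V confirms active-region operation.

V_CE ≈ 12 V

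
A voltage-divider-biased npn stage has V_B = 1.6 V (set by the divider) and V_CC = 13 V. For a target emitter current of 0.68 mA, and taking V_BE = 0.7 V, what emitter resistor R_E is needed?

R_E ≈ 1.3 kΩ

V_E = V_B − V_BE = 1.6 − 0.7 = 0.9 V.
R_E = V_E / I_E = 0.9 / 0.68 = 1.32 kΩ.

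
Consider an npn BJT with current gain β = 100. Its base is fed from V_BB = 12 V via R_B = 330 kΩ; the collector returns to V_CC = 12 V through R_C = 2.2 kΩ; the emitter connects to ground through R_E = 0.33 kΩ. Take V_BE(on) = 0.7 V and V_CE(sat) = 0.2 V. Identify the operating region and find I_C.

Assume active. Base-emitter loop: I_B = (V_BB − V_BE)/(R_B + (β+1)R_E) = (12 − 0.7)/(330 + 101×0.33) = 0.0311 mA.
I_C = β·I_B = 100×0.0311 = 3.11 mA.
V_CE = V_CC − I_C·R_C − I_E·R_E = 12 − 3.11×2.2 − 3.14×0.33 = 4.12 V > V_CE(sat), so the active-region assumption holds.

active; I_C ≈ 3.1 mA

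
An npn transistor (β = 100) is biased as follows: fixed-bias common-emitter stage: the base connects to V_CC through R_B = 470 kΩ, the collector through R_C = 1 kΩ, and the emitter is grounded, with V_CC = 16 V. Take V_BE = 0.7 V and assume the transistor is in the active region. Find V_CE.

Base loop: V_CC = I_B·R_B + V_BE, so I_B = (16 − 0.7)/470 kΩ = 0.0326 mA.
In the active region I_C = β·I_B = 100 × 0.0326 = 3.26 mA.
Collector loop: V_CE = V_CC − I_C·R_C = 16 − 3.26×1 = 12.7 V.
Since V_CE = 12.7 V > V_CE(sat) ≈ 0.2 V, the transistor is in the active region as assumed.

V_CE ≈ 13 V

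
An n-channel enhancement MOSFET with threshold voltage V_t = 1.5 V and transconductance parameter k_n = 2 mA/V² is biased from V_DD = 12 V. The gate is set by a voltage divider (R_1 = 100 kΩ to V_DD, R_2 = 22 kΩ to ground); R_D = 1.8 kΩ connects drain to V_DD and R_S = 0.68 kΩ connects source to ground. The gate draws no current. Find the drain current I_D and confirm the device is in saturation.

V_G = V_DD·R_2/(R_1+R_2) = 12×22/122 = 2.16 V.
Assume saturation: I_D = (k_n/2)(V_GS − V_t)² with V_GS = V_G − I_D·R_S = 2.16 − 0.68·I_D.
Substituting gives 0.462·I_D² − 1.9·I_D + 0.441 = 0, with roots I_D = 0.246 or 3.87 mA.
The root I_D = 3.87 mA gives V_GS = -0.467 V ≤ V_t, so take I_D = 0.246 mA.
Then V_GS = 2 V and V_DS = V_DD − I_D(R_D+R_S) = 12 − 0.246×2.48 = 11.4 V.
Saturation requires V_DS ≥ V_GS − V_t = 0.496 V; 11.4 ≥ 0.496 ✓.

I_D ≈ 0.25 mA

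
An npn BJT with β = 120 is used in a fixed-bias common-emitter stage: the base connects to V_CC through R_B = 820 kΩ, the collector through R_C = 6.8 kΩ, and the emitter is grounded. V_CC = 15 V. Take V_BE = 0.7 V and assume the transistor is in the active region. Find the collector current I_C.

I_C ≈ 2.1 mA

Base loop: V_CC = I_B·R_B + V_BE, so I_B = (15 − 0.7)/820 kΩ = 0.0174 mA.
In the active region I_C = β·I_B = 120 × 0.0174 = 2.09 mA.
Collector loop: V_CE = V_CC − I_C·R_C = 15 − 2.09×6.8 = 0.77 V.
Since V_CE = 0.77 V > V_CE(sat) ≈ 0.2 V, the transistor is in the active region as assumed.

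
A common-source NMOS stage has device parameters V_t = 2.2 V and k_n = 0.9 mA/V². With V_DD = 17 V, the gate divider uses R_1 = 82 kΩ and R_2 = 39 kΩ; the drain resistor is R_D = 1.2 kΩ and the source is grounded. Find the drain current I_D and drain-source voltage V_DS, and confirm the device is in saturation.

V_G = V_DD·R_2/(R_1+R_2) = 17×39/121 = 5.48 V. With the source grounded, V_GS = V_G = 5.48 V.
Assume saturation: I_D = (k_n/2)(V_GS − V_t)² = (0.9/2)×(5.48 − 2.2)² = 0.45×3.28² = 4.84 mA.
V_DS = V_DD − I_D·R_D = 17 − 4.84×1.2 = 11.2 V.
Saturation requires V_DS ≥ V_GS − V_t = 3.28 V; 11.2 ≥ 3.28 ✓.

I_D ≈ 4.8 mA, V_DS ≈ 11 V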